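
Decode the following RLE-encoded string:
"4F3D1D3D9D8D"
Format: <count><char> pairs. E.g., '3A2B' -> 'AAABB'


Expanding each <count><char> pair:
  4F -> 'FFFF'
  3D -> 'DDD'
  1D -> 'D'
  3D -> 'DDD'
  9D -> 'DDDDDDDDD'
  8D -> 'DDDDDDDD'

Decoded = FFFFDDDDDDDDDDDDDDDDDDDDDDDD


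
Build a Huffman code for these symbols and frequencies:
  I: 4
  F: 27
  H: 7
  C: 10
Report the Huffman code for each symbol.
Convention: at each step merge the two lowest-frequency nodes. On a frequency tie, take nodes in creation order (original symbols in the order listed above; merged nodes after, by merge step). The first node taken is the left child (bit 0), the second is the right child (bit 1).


Huffman tree construction:
Step 1: Merge I(4) + H(7) = 11
Step 2: Merge C(10) + (I+H)(11) = 21
Step 3: Merge (C+(I+H))(21) + F(27) = 48
Read each symbol's code off the tree from the root (left child = 0, right child = 1).

Codes:
  I: 010 (length 3)
  F: 1 (length 1)
  H: 011 (length 3)
  C: 00 (length 2)
Average code length: 80/48 = 1.6667 bits/symbol


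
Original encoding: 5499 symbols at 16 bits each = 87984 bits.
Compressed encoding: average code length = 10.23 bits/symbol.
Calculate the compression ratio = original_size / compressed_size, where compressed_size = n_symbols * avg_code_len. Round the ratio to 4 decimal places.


original_size = n_symbols * orig_bits = 5499 * 16 = 87984 bits
compressed_size = n_symbols * avg_code_len = 5499 * 10.23 = 56254.77 bits
ratio = original_size / compressed_size = 87984 / 56254.77 = 1.564

Compression ratio = 1.564


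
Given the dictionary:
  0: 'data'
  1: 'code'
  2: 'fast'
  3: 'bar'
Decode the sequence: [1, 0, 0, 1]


Look up each index in the dictionary:
  1 -> 'code'
  0 -> 'data'
  0 -> 'data'
  1 -> 'code'

Decoded: "code data data code"


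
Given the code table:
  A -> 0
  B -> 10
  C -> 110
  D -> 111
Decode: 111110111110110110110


Decoding:
111 -> D
110 -> C
111 -> D
110 -> C
110 -> C
110 -> C
110 -> C


Result: DCDCCCC


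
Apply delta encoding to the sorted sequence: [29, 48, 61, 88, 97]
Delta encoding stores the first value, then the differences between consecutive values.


First value: 29
Deltas:
  48 - 29 = 19
  61 - 48 = 13
  88 - 61 = 27
  97 - 88 = 9


Delta encoded: [29, 19, 13, 27, 9]


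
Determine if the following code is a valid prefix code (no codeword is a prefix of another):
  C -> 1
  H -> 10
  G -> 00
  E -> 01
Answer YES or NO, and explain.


Checking each pair (does one codeword prefix another?):
  C='1' vs H='10': prefix -- VIOLATION

NO -- this is NOT a valid prefix code. C (1) is a prefix of H (10).


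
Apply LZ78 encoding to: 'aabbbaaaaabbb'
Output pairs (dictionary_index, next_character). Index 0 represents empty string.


LZ78 encoding steps:
Dictionary: {0: ''}
Step 1: w='' (idx 0), next='a' -> output (0, 'a'), add 'a' as idx 1
Step 2: w='a' (idx 1), next='b' -> output (1, 'b'), add 'ab' as idx 2
Step 3: w='' (idx 0), next='b' -> output (0, 'b'), add 'b' as idx 3
Step 4: w='b' (idx 3), next='a' -> output (3, 'a'), add 'ba' as idx 4
Step 5: w='a' (idx 1), next='a' -> output (1, 'a'), add 'aa' as idx 5
Step 6: w='aa' (idx 5), next='b' -> output (5, 'b'), add 'aab' as idx 6
Step 7: w='b' (idx 3), next='b' -> output (3, 'b'), add 'bb' as idx 7


Encoded: [(0, 'a'), (1, 'b'), (0, 'b'), (3, 'a'), (1, 'a'), (5, 'b'), (3, 'b')]


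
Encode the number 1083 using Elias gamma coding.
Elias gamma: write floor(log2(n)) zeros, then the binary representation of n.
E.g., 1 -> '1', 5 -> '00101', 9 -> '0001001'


num_bits = floor(log2(1083)) + 1 = 11
leading_zeros = num_bits - 1 = 10
binary(1083) = 10000111011

Elias gamma(1083) = '0000000000' + '10000111011' = 000000000010000111011 (21 bits)


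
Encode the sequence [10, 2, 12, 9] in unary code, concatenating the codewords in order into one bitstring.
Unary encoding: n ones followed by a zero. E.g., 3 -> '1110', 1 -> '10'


Encode each number as n ones followed by a terminating 0:
  10 -> 11111111110 (11 bits)
  2 -> 110 (3 bits)
  12 -> 1111111111110 (13 bits)
  9 -> 1111111110 (10 bits)
Total length = 11 + 3 + 13 + 10 = 37 bits.

Unary([10, 2, 12, 9]) = 1111111111011011111111111101111111110 (37 bits)


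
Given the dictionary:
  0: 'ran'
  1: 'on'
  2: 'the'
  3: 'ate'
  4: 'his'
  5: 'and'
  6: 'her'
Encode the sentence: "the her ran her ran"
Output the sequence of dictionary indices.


Look up each word in the dictionary:
  'the' -> 2
  'her' -> 6
  'ran' -> 0
  'her' -> 6
  'ran' -> 0

Encoded: [2, 6, 0, 6, 0]


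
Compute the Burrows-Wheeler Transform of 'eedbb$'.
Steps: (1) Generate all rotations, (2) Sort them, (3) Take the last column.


Rotations (sorted):
  0: $eedbb -> last char: b
  1: b$eedb -> last char: b
  2: bb$eed -> last char: d
  3: dbb$ee -> last char: e
  4: edbb$e -> last char: e
  5: eedbb$ -> last char: $


BWT = bbdee$


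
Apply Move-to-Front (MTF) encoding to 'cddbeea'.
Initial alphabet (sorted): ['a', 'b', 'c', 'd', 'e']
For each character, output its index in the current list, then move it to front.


MTF encoding:
'c': index 2 in ['a', 'b', 'c', 'd', 'e'] -> ['c', 'a', 'b', 'd', 'e']
'd': index 3 in ['c', 'a', 'b', 'd', 'e'] -> ['d', 'c', 'a', 'b', 'e']
'd': index 0 in ['d', 'c', 'a', 'b', 'e'] -> ['d', 'c', 'a', 'b', 'e']
'b': index 3 in ['d', 'c', 'a', 'b', 'e'] -> ['b', 'd', 'c', 'a', 'e']
'e': index 4 in ['b', 'd', 'c', 'a', 'e'] -> ['e', 'b', 'd', 'c', 'a']
'e': index 0 in ['e', 'b', 'd', 'c', 'a'] -> ['e', 'b', 'd', 'c', 'a']
'a': index 4 in ['e', 'b', 'd', 'c', 'a'] -> ['a', 'e', 'b', 'd', 'c']


Output: [2, 3, 0, 3, 4, 0, 4]


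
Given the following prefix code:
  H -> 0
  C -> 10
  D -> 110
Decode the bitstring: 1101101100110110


Decoding step by step:
Bits 110 -> D
Bits 110 -> D
Bits 110 -> D
Bits 0 -> H
Bits 110 -> D
Bits 110 -> D


Decoded message: DDDHDD


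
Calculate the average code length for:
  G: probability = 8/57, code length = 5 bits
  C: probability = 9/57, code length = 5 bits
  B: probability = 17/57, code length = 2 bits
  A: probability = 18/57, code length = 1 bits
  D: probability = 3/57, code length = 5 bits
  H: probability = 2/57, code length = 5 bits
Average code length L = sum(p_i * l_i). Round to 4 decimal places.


Weighted contributions p_i * l_i:
  G: (8/57) * 5 = 40/57
  C: (9/57) * 5 = 45/57
  B: (17/57) * 2 = 34/57
  A: (18/57) * 1 = 18/57
  D: (3/57) * 5 = 15/57
  H: (2/57) * 5 = 10/57
Sum = (40 + 45 + 34 + 18 + 15 + 10)/57 = 162/57

L = 162/57 = 2.8421 bits/symbol


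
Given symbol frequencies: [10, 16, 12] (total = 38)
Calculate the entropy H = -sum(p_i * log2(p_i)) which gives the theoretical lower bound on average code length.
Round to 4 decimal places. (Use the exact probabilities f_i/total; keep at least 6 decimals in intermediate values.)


Per-symbol terms -p_i * log2(p_i) with p_i = f_i/38:
  p = 10/38 = 0.263158: log2(p) = -1.925999, -p*log2(p) = 0.506842
  p = 16/38 = 0.421053: log2(p) = -1.247928, -p*log2(p) = 0.525443
  p = 12/38 = 0.315789: log2(p) = -1.662965, -p*log2(p) = 0.525147
H = 0.506842 + 0.525443 + 0.525147 = 1.557432

H = 1.5574 bits/symbol


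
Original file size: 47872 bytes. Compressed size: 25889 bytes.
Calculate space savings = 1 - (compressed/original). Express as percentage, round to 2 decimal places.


ratio = compressed/original = 25889/47872 = 0.540796
savings = 1 - ratio = 1 - 0.540796 = 0.459204
as a percentage: 0.459204 * 100 = 45.92%

Space savings = 1 - 25889/47872 = 45.92%


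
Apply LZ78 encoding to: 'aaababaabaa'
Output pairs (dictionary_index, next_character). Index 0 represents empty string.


LZ78 encoding steps:
Dictionary: {0: ''}
Step 1: w='' (idx 0), next='a' -> output (0, 'a'), add 'a' as idx 1
Step 2: w='a' (idx 1), next='a' -> output (1, 'a'), add 'aa' as idx 2
Step 3: w='' (idx 0), next='b' -> output (0, 'b'), add 'b' as idx 3
Step 4: w='a' (idx 1), next='b' -> output (1, 'b'), add 'ab' as idx 4
Step 5: w='aa' (idx 2), next='b' -> output (2, 'b'), add 'aab' as idx 5
Step 6: w='aa' (idx 2), end of input -> output (2, '')


Encoded: [(0, 'a'), (1, 'a'), (0, 'b'), (1, 'b'), (2, 'b'), (2, '')]


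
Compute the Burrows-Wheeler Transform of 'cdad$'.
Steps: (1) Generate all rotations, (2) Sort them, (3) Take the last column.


Rotations (sorted):
  0: $cdad -> last char: d
  1: ad$cd -> last char: d
  2: cdad$ -> last char: $
  3: d$cda -> last char: a
  4: dad$c -> last char: c


BWT = dd$ac


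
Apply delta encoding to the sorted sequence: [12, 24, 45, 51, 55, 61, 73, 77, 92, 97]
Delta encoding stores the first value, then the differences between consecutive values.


First value: 12
Deltas:
  24 - 12 = 12
  45 - 24 = 21
  51 - 45 = 6
  55 - 51 = 4
  61 - 55 = 6
  73 - 61 = 12
  77 - 73 = 4
  92 - 77 = 15
  97 - 92 = 5


Delta encoded: [12, 12, 21, 6, 4, 6, 12, 4, 15, 5]


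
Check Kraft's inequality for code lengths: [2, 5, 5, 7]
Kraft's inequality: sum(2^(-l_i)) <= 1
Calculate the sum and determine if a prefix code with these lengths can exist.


Sum = 2^(-2) + 2^(-5) + 2^(-5) + 2^(-7)
    = 0.25 + 0.03125 + 0.03125 + 0.0078125
    = 41/128 = 0.3203125
Since 0.3203125 <= 1, Kraft's inequality IS satisfied.
A prefix code with these lengths CAN exist.

Kraft sum = 0.3203125. Satisfied.


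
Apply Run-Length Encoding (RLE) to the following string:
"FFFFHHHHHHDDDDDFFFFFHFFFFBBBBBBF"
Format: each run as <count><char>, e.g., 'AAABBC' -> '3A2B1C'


Scanning runs left to right:
  i=0: run of 'F' x 4 -> '4F'
  i=4: run of 'H' x 6 -> '6H'
  i=10: run of 'D' x 5 -> '5D'
  i=15: run of 'F' x 5 -> '5F'
  i=20: run of 'H' x 1 -> '1H'
  i=21: run of 'F' x 4 -> '4F'
  i=25: run of 'B' x 6 -> '6B'
  i=31: run of 'F' x 1 -> '1F'

RLE = 4F6H5D5F1H4F6B1F


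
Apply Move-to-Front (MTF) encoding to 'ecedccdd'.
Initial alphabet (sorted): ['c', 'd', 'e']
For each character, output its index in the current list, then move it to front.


MTF encoding:
'e': index 2 in ['c', 'd', 'e'] -> ['e', 'c', 'd']
'c': index 1 in ['e', 'c', 'd'] -> ['c', 'e', 'd']
'e': index 1 in ['c', 'e', 'd'] -> ['e', 'c', 'd']
'd': index 2 in ['e', 'c', 'd'] -> ['d', 'e', 'c']
'c': index 2 in ['d', 'e', 'c'] -> ['c', 'd', 'e']
'c': index 0 in ['c', 'd', 'e'] -> ['c', 'd', 'e']
'd': index 1 in ['c', 'd', 'e'] -> ['d', 'c', 'e']
'd': index 0 in ['d', 'c', 'e'] -> ['d', 'c', 'e']


Output: [2, 1, 1, 2, 2, 0, 1, 0]


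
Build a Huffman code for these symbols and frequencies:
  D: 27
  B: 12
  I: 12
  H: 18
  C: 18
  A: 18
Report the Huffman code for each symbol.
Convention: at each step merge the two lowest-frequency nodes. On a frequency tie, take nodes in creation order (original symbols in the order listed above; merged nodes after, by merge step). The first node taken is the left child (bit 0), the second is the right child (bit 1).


Huffman tree construction:
Step 1: Merge B(12) + I(12) = 24
Step 2: Merge H(18) + C(18) = 36
Step 3: Merge A(18) + (B+I)(24) = 42
Step 4: Merge D(27) + (H+C)(36) = 63
Step 5: Merge (A+(B+I))(42) + (D+(H+C))(63) = 105
Read each symbol's code off the tree from the root (left child = 0, right child = 1).

Codes:
  D: 10 (length 2)
  B: 010 (length 3)
  I: 011 (length 3)
  H: 110 (length 3)
  C: 111 (length 3)
  A: 00 (length 2)
Average code length: 270/105 = 2.5714 bits/symbol


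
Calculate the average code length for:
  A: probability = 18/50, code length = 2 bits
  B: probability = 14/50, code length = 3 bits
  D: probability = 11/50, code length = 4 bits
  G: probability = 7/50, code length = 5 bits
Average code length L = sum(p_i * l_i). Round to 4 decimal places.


Weighted contributions p_i * l_i:
  A: (18/50) * 2 = 36/50
  B: (14/50) * 3 = 42/50
  D: (11/50) * 4 = 44/50
  G: (7/50) * 5 = 35/50
Sum = (36 + 42 + 44 + 35)/50 = 157/50

L = 157/50 = 3.1400 bits/symbol


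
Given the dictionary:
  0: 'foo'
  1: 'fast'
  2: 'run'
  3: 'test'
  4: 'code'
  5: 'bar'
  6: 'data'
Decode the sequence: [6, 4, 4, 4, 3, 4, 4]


Look up each index in the dictionary:
  6 -> 'data'
  4 -> 'code'
  4 -> 'code'
  4 -> 'code'
  3 -> 'test'
  4 -> 'code'
  4 -> 'code'

Decoded: "data code code code test code code"


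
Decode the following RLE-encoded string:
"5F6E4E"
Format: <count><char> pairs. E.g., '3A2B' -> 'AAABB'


Expanding each <count><char> pair:
  5F -> 'FFFFF'
  6E -> 'EEEEEE'
  4E -> 'EEEE'

Decoded = FFFFFEEEEEEEEEE


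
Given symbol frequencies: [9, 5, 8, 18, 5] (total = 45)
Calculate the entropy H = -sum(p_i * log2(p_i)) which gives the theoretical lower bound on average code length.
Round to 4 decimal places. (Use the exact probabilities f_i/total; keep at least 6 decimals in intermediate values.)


Per-symbol terms -p_i * log2(p_i) with p_i = f_i/45:
  p = 9/45 = 0.200000: log2(p) = -2.321928, -p*log2(p) = 0.464386
  p = 5/45 = 0.111111: log2(p) = -3.169925, -p*log2(p) = 0.352214
  p = 8/45 = 0.177778: log2(p) = -2.491853, -p*log2(p) = 0.442996
  p = 18/45 = 0.400000: log2(p) = -1.321928, -p*log2(p) = 0.528771
  p = 5/45 = 0.111111: log2(p) = -3.169925, -p*log2(p) = 0.352214
H = 0.464386 + 0.352214 + 0.442996 + 0.528771 + 0.352214 = 2.140581

H = 2.1406 bits/symbol


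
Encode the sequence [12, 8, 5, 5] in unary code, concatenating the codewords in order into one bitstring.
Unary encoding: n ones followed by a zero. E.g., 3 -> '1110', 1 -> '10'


Encode each number as n ones followed by a terminating 0:
  12 -> 1111111111110 (13 bits)
  8 -> 111111110 (9 bits)
  5 -> 111110 (6 bits)
  5 -> 111110 (6 bits)
Total length = 13 + 9 + 6 + 6 = 34 bits.

Unary([12, 8, 5, 5]) = 1111111111110111111110111110111110 (34 bits)


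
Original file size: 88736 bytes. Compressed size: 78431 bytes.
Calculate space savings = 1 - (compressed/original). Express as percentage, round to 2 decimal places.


ratio = compressed/original = 78431/88736 = 0.883869
savings = 1 - ratio = 1 - 0.883869 = 0.116131
as a percentage: 0.116131 * 100 = 11.61%

Space savings = 1 - 78431/88736 = 11.61%


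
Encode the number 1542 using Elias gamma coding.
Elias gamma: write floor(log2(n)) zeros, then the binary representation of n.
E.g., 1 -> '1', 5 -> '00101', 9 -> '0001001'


num_bits = floor(log2(1542)) + 1 = 11
leading_zeros = num_bits - 1 = 10
binary(1542) = 11000000110

Elias gamma(1542) = '0000000000' + '11000000110' = 000000000011000000110 (21 bits)


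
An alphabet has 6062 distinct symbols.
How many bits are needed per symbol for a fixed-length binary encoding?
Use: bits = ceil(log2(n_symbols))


log2(6062) = 12.5656
Bracket: 2^12 = 4096 < 6062 <= 2^13 = 8192
So ceil(log2(6062)) = 13

bits = ceil(log2(6062)) = ceil(12.5656) = 13 bits


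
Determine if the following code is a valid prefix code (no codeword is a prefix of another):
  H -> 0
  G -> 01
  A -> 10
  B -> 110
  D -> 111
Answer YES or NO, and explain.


Checking each pair (does one codeword prefix another?):
  H='0' vs G='01': prefix -- VIOLATION

NO -- this is NOT a valid prefix code. H (0) is a prefix of G (01).


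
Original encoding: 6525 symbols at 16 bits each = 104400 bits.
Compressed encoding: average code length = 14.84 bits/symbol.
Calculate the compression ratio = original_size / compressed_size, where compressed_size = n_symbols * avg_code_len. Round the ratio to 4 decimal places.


original_size = n_symbols * orig_bits = 6525 * 16 = 104400 bits
compressed_size = n_symbols * avg_code_len = 6525 * 14.84 = 96831.0 bits
ratio = original_size / compressed_size = 104400 / 96831.0 = 1.0782

Compression ratio = 1.0782


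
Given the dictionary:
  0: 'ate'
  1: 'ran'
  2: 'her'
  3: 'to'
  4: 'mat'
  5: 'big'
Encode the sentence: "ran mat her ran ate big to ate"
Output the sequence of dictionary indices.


Look up each word in the dictionary:
  'ran' -> 1
  'mat' -> 4
  'her' -> 2
  'ran' -> 1
  'ate' -> 0
  'big' -> 5
  'to' -> 3
  'ate' -> 0

Encoded: [1, 4, 2, 1, 0, 5, 3, 0]


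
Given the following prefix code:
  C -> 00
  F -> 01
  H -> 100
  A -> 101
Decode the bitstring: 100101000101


Decoding step by step:
Bits 100 -> H
Bits 101 -> A
Bits 00 -> C
Bits 01 -> F
Bits 01 -> F


Decoded message: HACFF


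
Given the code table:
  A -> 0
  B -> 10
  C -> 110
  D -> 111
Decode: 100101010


Decoding:
10 -> B
0 -> A
10 -> B
10 -> B
10 -> B


Result: BABBB


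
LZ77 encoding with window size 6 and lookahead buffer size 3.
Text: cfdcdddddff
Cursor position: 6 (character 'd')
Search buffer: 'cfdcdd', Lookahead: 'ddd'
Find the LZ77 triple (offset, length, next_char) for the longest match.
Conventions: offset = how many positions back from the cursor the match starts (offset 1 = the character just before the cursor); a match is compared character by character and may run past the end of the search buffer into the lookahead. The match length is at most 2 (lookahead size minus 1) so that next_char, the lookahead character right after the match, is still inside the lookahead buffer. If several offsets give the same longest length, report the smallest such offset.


Try each offset into the search buffer:
  offset=1 (pos 5, char 'd'): match length 2
  offset=2 (pos 4, char 'd'): match length 2
  offset=3 (pos 3, char 'c'): match length 0
  offset=4 (pos 2, char 'd'): match length 1
  offset=5 (pos 1, char 'f'): match length 0
  offset=6 (pos 0, char 'c'): match length 0
Longest match has length 2, found at offsets 1, 2; take the smallest, offset 1.
next_char = character at position 6 + 2 = 8 -> 'd'

Best match: offset=1, length=2 (matching 'dd' starting at position 5)
LZ77 triple: (1, 2, 'd')


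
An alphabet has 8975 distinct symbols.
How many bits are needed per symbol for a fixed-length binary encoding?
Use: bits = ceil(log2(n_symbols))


log2(8975) = 13.1317
Bracket: 2^13 = 8192 < 8975 <= 2^14 = 16384
So ceil(log2(8975)) = 14

bits = ceil(log2(8975)) = ceil(13.1317) = 14 bits


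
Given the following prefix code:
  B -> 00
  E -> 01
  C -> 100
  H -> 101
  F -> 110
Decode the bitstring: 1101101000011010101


Decoding step by step:
Bits 110 -> F
Bits 110 -> F
Bits 100 -> C
Bits 00 -> B
Bits 110 -> F
Bits 101 -> H
Bits 01 -> E


Decoded message: FFCBFHE


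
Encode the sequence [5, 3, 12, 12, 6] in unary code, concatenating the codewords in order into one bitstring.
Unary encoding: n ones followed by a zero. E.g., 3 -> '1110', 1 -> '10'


Encode each number as n ones followed by a terminating 0:
  5 -> 111110 (6 bits)
  3 -> 1110 (4 bits)
  12 -> 1111111111110 (13 bits)
  12 -> 1111111111110 (13 bits)
  6 -> 1111110 (7 bits)
Total length = 6 + 4 + 13 + 13 + 7 = 43 bits.

Unary([5, 3, 12, 12, 6]) = 1111101110111111111111011111111111101111110 (43 bits)


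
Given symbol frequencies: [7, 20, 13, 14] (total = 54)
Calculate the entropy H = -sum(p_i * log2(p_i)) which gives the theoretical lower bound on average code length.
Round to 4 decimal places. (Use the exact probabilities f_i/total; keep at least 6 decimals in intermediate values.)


Per-symbol terms -p_i * log2(p_i) with p_i = f_i/54:
  p = 7/54 = 0.129630: log2(p) = -2.947533, -p*log2(p) = 0.382088
  p = 20/54 = 0.370370: log2(p) = -1.432959, -p*log2(p) = 0.530726
  p = 13/54 = 0.240741: log2(p) = -2.054448, -p*log2(p) = 0.494589
  p = 14/54 = 0.259259: log2(p) = -1.947533, -p*log2(p) = 0.504916
H = 0.382088 + 0.530726 + 0.494589 + 0.504916 = 1.912319

H = 1.9123 bits/symbol


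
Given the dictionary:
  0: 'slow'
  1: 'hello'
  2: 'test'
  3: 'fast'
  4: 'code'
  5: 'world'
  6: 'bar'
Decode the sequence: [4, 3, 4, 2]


Look up each index in the dictionary:
  4 -> 'code'
  3 -> 'fast'
  4 -> 'code'
  2 -> 'test'

Decoded: "code fast code test"


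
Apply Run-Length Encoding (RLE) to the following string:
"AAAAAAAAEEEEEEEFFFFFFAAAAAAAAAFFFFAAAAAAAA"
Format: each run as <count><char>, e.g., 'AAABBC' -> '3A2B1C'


Scanning runs left to right:
  i=0: run of 'A' x 8 -> '8A'
  i=8: run of 'E' x 7 -> '7E'
  i=15: run of 'F' x 6 -> '6F'
  i=21: run of 'A' x 9 -> '9A'
  i=30: run of 'F' x 4 -> '4F'
  i=34: run of 'A' x 8 -> '8A'

RLE = 8A7E6F9A4F8A


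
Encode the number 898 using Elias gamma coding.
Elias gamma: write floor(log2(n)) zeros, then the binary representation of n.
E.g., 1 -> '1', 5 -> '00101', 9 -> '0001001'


num_bits = floor(log2(898)) + 1 = 10
leading_zeros = num_bits - 1 = 9
binary(898) = 1110000010

Elias gamma(898) = '000000000' + '1110000010' = 0000000001110000010 (19 bits)


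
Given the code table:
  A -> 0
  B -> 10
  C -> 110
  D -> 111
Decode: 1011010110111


Decoding:
10 -> B
110 -> C
10 -> B
110 -> C
111 -> D


Result: BCBCD


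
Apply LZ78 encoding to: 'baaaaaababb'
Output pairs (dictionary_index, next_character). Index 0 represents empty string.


LZ78 encoding steps:
Dictionary: {0: ''}
Step 1: w='' (idx 0), next='b' -> output (0, 'b'), add 'b' as idx 1
Step 2: w='' (idx 0), next='a' -> output (0, 'a'), add 'a' as idx 2
Step 3: w='a' (idx 2), next='a' -> output (2, 'a'), add 'aa' as idx 3
Step 4: w='aa' (idx 3), next='a' -> output (3, 'a'), add 'aaa' as idx 4
Step 5: w='b' (idx 1), next='a' -> output (1, 'a'), add 'ba' as idx 5
Step 6: w='b' (idx 1), next='b' -> output (1, 'b'), add 'bb' as idx 6


Encoded: [(0, 'b'), (0, 'a'), (2, 'a'), (3, 'a'), (1, 'a'), (1, 'b')]


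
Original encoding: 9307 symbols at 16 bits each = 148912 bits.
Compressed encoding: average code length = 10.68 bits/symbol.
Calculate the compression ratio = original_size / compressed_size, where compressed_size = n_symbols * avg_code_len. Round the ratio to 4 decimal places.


original_size = n_symbols * orig_bits = 9307 * 16 = 148912 bits
compressed_size = n_symbols * avg_code_len = 9307 * 10.68 = 99398.76 bits
ratio = original_size / compressed_size = 148912 / 99398.76 = 1.4981

Compression ratio = 1.4981


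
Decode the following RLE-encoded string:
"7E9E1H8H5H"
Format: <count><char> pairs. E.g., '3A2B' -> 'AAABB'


Expanding each <count><char> pair:
  7E -> 'EEEEEEE'
  9E -> 'EEEEEEEEE'
  1H -> 'H'
  8H -> 'HHHHHHHH'
  5H -> 'HHHHH'

Decoded = EEEEEEEEEEEEEEEEHHHHHHHHHHHHHH


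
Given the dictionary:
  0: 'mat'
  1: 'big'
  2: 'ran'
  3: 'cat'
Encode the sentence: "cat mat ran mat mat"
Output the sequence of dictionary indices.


Look up each word in the dictionary:
  'cat' -> 3
  'mat' -> 0
  'ran' -> 2
  'mat' -> 0
  'mat' -> 0

Encoded: [3, 0, 2, 0, 0]


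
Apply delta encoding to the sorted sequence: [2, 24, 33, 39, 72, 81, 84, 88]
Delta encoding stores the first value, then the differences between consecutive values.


First value: 2
Deltas:
  24 - 2 = 22
  33 - 24 = 9
  39 - 33 = 6
  72 - 39 = 33
  81 - 72 = 9
  84 - 81 = 3
  88 - 84 = 4


Delta encoded: [2, 22, 9, 6, 33, 9, 3, 4]


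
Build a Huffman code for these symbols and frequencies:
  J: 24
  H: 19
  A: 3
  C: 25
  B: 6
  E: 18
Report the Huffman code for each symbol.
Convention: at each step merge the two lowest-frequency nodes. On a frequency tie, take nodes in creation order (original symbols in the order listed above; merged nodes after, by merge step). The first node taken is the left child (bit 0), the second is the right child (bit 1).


Huffman tree construction:
Step 1: Merge A(3) + B(6) = 9
Step 2: Merge (A+B)(9) + E(18) = 27
Step 3: Merge H(19) + J(24) = 43
Step 4: Merge C(25) + ((A+B)+E)(27) = 52
Step 5: Merge (H+J)(43) + (C+((A+B)+E))(52) = 95
Read each symbol's code off the tree from the root (left child = 0, right child = 1).

Codes:
  J: 01 (length 2)
  H: 00 (length 2)
  A: 1100 (length 4)
  C: 10 (length 2)
  B: 1101 (length 4)
  E: 111 (length 3)
Average code length: 226/95 = 2.3789 bits/symbol


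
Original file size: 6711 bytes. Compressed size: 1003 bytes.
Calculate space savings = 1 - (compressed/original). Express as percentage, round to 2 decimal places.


ratio = compressed/original = 1003/6711 = 0.149456
savings = 1 - ratio = 1 - 0.149456 = 0.850544
as a percentage: 0.850544 * 100 = 85.05%

Space savings = 1 - 1003/6711 = 85.05%


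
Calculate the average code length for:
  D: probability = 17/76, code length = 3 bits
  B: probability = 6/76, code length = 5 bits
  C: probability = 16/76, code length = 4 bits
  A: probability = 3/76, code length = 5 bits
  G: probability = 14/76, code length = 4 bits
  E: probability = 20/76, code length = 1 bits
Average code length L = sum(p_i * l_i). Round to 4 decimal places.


Weighted contributions p_i * l_i:
  D: (17/76) * 3 = 51/76
  B: (6/76) * 5 = 30/76
  C: (16/76) * 4 = 64/76
  A: (3/76) * 5 = 15/76
  G: (14/76) * 4 = 56/76
  E: (20/76) * 1 = 20/76
Sum = (51 + 30 + 64 + 15 + 56 + 20)/76 = 236/76

L = 236/76 = 3.1053 bits/symbol


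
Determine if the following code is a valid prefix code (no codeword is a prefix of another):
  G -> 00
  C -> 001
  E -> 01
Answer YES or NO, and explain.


Checking each pair (does one codeword prefix another?):
  G='00' vs C='001': prefix -- VIOLATION

NO -- this is NOT a valid prefix code. G (00) is a prefix of C (001).


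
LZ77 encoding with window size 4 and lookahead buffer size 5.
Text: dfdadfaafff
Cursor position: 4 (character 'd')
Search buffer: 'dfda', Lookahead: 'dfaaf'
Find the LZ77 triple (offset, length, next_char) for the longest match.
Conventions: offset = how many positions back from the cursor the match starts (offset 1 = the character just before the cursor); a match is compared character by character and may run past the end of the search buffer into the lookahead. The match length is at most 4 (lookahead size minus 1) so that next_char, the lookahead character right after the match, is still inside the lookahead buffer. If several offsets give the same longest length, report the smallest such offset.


Try each offset into the search buffer:
  offset=1 (pos 3, char 'a'): match length 0
  offset=2 (pos 2, char 'd'): match length 1
  offset=3 (pos 1, char 'f'): match length 0
  offset=4 (pos 0, char 'd'): match length 2
Longest match has length 2 at offset 4.
next_char = character at position 4 + 2 = 6 -> 'a'

Best match: offset=4, length=2 (matching 'df' starting at position 0)
LZ77 triple: (4, 2, 'a')


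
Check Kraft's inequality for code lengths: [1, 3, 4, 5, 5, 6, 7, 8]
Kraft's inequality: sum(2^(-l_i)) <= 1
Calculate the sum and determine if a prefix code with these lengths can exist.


Sum = 2^(-1) + 2^(-3) + 2^(-4) + 2^(-5) + 2^(-5) + 2^(-6) + 2^(-7) + 2^(-8)
    = 0.5 + 0.125 + 0.0625 + 0.03125 + 0.03125 + 0.015625 + 0.0078125 + 0.00390625
    = 199/256 = 0.77734375
Since 0.77734375 <= 1, Kraft's inequality IS satisfied.
A prefix code with these lengths CAN exist.

Kraft sum = 0.77734375. Satisfied.


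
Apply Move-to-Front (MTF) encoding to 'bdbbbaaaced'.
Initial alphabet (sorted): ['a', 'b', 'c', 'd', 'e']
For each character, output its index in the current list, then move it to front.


MTF encoding:
'b': index 1 in ['a', 'b', 'c', 'd', 'e'] -> ['b', 'a', 'c', 'd', 'e']
'd': index 3 in ['b', 'a', 'c', 'd', 'e'] -> ['d', 'b', 'a', 'c', 'e']
'b': index 1 in ['d', 'b', 'a', 'c', 'e'] -> ['b', 'd', 'a', 'c', 'e']
'b': index 0 in ['b', 'd', 'a', 'c', 'e'] -> ['b', 'd', 'a', 'c', 'e']
'b': index 0 in ['b', 'd', 'a', 'c', 'e'] -> ['b', 'd', 'a', 'c', 'e']
'a': index 2 in ['b', 'd', 'a', 'c', 'e'] -> ['a', 'b', 'd', 'c', 'e']
'a': index 0 in ['a', 'b', 'd', 'c', 'e'] -> ['a', 'b', 'd', 'c', 'e']
'a': index 0 in ['a', 'b', 'd', 'c', 'e'] -> ['a', 'b', 'd', 'c', 'e']
'c': index 3 in ['a', 'b', 'd', 'c', 'e'] -> ['c', 'a', 'b', 'd', 'e']
'e': index 4 in ['c', 'a', 'b', 'd', 'e'] -> ['e', 'c', 'a', 'b', 'd']
'd': index 4 in ['e', 'c', 'a', 'b', 'd'] -> ['d', 'e', 'c', 'a', 'b']


Output: [1, 3, 1, 0, 0, 2, 0, 0, 3, 4, 4]


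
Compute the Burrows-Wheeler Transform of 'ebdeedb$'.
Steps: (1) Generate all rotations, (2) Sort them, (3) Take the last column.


Rotations (sorted):
  0: $ebdeedb -> last char: b
  1: b$ebdeed -> last char: d
  2: bdeedb$e -> last char: e
  3: db$ebdee -> last char: e
  4: deedb$eb -> last char: b
  5: ebdeedb$ -> last char: $
  6: edb$ebde -> last char: e
  7: eedb$ebd -> last char: d


BWT = bdeeb$ed


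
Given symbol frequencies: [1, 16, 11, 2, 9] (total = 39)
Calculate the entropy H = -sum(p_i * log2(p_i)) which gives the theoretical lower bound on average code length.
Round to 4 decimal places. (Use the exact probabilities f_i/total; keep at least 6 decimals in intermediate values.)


Per-symbol terms -p_i * log2(p_i) with p_i = f_i/39:
  p = 1/39 = 0.025641: log2(p) = -5.285402, -p*log2(p) = 0.135523
  p = 16/39 = 0.410256: log2(p) = -1.285402, -p*log2(p) = 0.527345
  p = 11/39 = 0.282051: log2(p) = -1.825971, -p*log2(p) = 0.515017
  p = 2/39 = 0.051282: log2(p) = -4.285402, -p*log2(p) = 0.219764
  p = 9/39 = 0.230769: log2(p) = -2.115477, -p*log2(p) = 0.488187
H = 0.135523 + 0.527345 + 0.515017 + 0.219764 + 0.488187 = 1.885836

H = 1.8858 bits/symbol


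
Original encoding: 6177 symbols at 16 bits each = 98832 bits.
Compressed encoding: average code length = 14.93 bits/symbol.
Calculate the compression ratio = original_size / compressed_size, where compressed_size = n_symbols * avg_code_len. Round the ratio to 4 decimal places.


original_size = n_symbols * orig_bits = 6177 * 16 = 98832 bits
compressed_size = n_symbols * avg_code_len = 6177 * 14.93 = 92222.61 bits
ratio = original_size / compressed_size = 98832 / 92222.61 = 1.0717

Compression ratio = 1.0717


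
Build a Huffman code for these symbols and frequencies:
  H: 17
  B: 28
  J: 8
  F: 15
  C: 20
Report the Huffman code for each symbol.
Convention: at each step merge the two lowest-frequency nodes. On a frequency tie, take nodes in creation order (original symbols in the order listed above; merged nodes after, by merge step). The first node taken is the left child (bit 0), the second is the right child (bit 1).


Huffman tree construction:
Step 1: Merge J(8) + F(15) = 23
Step 2: Merge H(17) + C(20) = 37
Step 3: Merge (J+F)(23) + B(28) = 51
Step 4: Merge (H+C)(37) + ((J+F)+B)(51) = 88
Read each symbol's code off the tree from the root (left child = 0, right child = 1).

Codes:
  H: 00 (length 2)
  B: 11 (length 2)
  J: 100 (length 3)
  F: 101 (length 3)
  C: 01 (length 2)
Average code length: 199/88 = 2.2614 bits/symbol


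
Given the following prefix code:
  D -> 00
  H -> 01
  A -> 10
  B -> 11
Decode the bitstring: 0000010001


Decoding step by step:
Bits 00 -> D
Bits 00 -> D
Bits 01 -> H
Bits 00 -> D
Bits 01 -> H


Decoded message: DDHDH


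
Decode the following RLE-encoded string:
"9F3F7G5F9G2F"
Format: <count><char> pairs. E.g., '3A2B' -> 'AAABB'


Expanding each <count><char> pair:
  9F -> 'FFFFFFFFF'
  3F -> 'FFF'
  7G -> 'GGGGGGG'
  5F -> 'FFFFF'
  9G -> 'GGGGGGGGG'
  2F -> 'FF'

Decoded = FFFFFFFFFFFFGGGGGGGFFFFFGGGGGGGGGFF


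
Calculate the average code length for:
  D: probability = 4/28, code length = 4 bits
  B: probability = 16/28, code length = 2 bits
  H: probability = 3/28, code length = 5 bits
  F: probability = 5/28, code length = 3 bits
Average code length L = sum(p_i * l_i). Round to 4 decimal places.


Weighted contributions p_i * l_i:
  D: (4/28) * 4 = 16/28
  B: (16/28) * 2 = 32/28
  H: (3/28) * 5 = 15/28
  F: (5/28) * 3 = 15/28
Sum = (16 + 32 + 15 + 15)/28 = 78/28

L = 78/28 = 2.7857 bits/symbol


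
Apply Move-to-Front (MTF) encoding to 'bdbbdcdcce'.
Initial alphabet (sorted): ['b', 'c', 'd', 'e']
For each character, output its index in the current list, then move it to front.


MTF encoding:
'b': index 0 in ['b', 'c', 'd', 'e'] -> ['b', 'c', 'd', 'e']
'd': index 2 in ['b', 'c', 'd', 'e'] -> ['d', 'b', 'c', 'e']
'b': index 1 in ['d', 'b', 'c', 'e'] -> ['b', 'd', 'c', 'e']
'b': index 0 in ['b', 'd', 'c', 'e'] -> ['b', 'd', 'c', 'e']
'd': index 1 in ['b', 'd', 'c', 'e'] -> ['d', 'b', 'c', 'e']
'c': index 2 in ['d', 'b', 'c', 'e'] -> ['c', 'd', 'b', 'e']
'd': index 1 in ['c', 'd', 'b', 'e'] -> ['d', 'c', 'b', 'e']
'c': index 1 in ['d', 'c', 'b', 'e'] -> ['c', 'd', 'b', 'e']
'c': index 0 in ['c', 'd', 'b', 'e'] -> ['c', 'd', 'b', 'e']
'e': index 3 in ['c', 'd', 'b', 'e'] -> ['e', 'c', 'd', 'b']


Output: [0, 2, 1, 0, 1, 2, 1, 1, 0, 3]


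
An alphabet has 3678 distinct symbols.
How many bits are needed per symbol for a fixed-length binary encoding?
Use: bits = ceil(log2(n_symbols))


log2(3678) = 11.8447
Bracket: 2^11 = 2048 < 3678 <= 2^12 = 4096
So ceil(log2(3678)) = 12

bits = ceil(log2(3678)) = ceil(11.8447) = 12 bits


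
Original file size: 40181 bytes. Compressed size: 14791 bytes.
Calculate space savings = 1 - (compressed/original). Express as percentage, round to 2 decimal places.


ratio = compressed/original = 14791/40181 = 0.368109
savings = 1 - ratio = 1 - 0.368109 = 0.631891
as a percentage: 0.631891 * 100 = 63.19%

Space savings = 1 - 14791/40181 = 63.19%


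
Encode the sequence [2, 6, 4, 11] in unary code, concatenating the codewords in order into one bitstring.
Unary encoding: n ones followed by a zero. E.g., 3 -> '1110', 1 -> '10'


Encode each number as n ones followed by a terminating 0:
  2 -> 110 (3 bits)
  6 -> 1111110 (7 bits)
  4 -> 11110 (5 bits)
  11 -> 111111111110 (12 bits)
Total length = 3 + 7 + 5 + 12 = 27 bits.

Unary([2, 6, 4, 11]) = 110111111011110111111111110 (27 bits)


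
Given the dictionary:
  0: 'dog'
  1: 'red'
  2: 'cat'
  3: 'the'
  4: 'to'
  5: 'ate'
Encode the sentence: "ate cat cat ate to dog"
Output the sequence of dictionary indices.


Look up each word in the dictionary:
  'ate' -> 5
  'cat' -> 2
  'cat' -> 2
  'ate' -> 5
  'to' -> 4
  'dog' -> 0

Encoded: [5, 2, 2, 5, 4, 0]


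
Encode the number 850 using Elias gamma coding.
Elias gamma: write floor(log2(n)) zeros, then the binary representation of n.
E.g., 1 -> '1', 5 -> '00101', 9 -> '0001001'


num_bits = floor(log2(850)) + 1 = 10
leading_zeros = num_bits - 1 = 9
binary(850) = 1101010010

Elias gamma(850) = '000000000' + '1101010010' = 0000000001101010010 (19 bits)


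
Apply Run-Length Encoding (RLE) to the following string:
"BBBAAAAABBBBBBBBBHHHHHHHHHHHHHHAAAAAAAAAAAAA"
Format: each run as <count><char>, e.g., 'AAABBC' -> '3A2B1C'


Scanning runs left to right:
  i=0: run of 'B' x 3 -> '3B'
  i=3: run of 'A' x 5 -> '5A'
  i=8: run of 'B' x 9 -> '9B'
  i=17: run of 'H' x 14 -> '14H'
  i=31: run of 'A' x 13 -> '13A'

RLE = 3B5A9B14H13A


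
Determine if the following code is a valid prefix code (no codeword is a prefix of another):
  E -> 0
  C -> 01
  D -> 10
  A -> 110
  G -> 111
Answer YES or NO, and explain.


Checking each pair (does one codeword prefix another?):
  E='0' vs C='01': prefix -- VIOLATION

NO -- this is NOT a valid prefix code. E (0) is a prefix of C (01).


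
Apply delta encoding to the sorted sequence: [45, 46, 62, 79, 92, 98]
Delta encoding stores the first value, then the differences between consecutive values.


First value: 45
Deltas:
  46 - 45 = 1
  62 - 46 = 16
  79 - 62 = 17
  92 - 79 = 13
  98 - 92 = 6


Delta encoded: [45, 1, 16, 17, 13, 6]


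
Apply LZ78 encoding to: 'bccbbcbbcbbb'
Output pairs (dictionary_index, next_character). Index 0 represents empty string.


LZ78 encoding steps:
Dictionary: {0: ''}
Step 1: w='' (idx 0), next='b' -> output (0, 'b'), add 'b' as idx 1
Step 2: w='' (idx 0), next='c' -> output (0, 'c'), add 'c' as idx 2
Step 3: w='c' (idx 2), next='b' -> output (2, 'b'), add 'cb' as idx 3
Step 4: w='b' (idx 1), next='c' -> output (1, 'c'), add 'bc' as idx 4
Step 5: w='b' (idx 1), next='b' -> output (1, 'b'), add 'bb' as idx 5
Step 6: w='cb' (idx 3), next='b' -> output (3, 'b'), add 'cbb' as idx 6
Step 7: w='b' (idx 1), end of input -> output (1, '')


Encoded: [(0, 'b'), (0, 'c'), (2, 'b'), (1, 'c'), (1, 'b'), (3, 'b'), (1, '')]


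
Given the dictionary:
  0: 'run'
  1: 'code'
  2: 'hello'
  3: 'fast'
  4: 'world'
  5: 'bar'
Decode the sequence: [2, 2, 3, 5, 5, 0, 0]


Look up each index in the dictionary:
  2 -> 'hello'
  2 -> 'hello'
  3 -> 'fast'
  5 -> 'bar'
  5 -> 'bar'
  0 -> 'run'
  0 -> 'run'

Decoded: "hello hello fast bar bar run run"


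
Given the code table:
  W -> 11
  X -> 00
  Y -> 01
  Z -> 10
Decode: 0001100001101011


Decoding:
00 -> X
01 -> Y
10 -> Z
00 -> X
01 -> Y
10 -> Z
10 -> Z
11 -> W


Result: XYZXYZZW


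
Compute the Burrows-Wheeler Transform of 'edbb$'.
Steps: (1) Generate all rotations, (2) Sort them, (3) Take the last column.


Rotations (sorted):
  0: $edbb -> last char: b
  1: b$edb -> last char: b
  2: bb$ed -> last char: d
  3: dbb$e -> last char: e
  4: edbb$ -> last char: $


BWT = bbde$


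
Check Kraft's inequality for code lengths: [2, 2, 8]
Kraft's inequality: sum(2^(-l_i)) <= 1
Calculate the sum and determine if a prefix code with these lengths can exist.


Sum = 2^(-2) + 2^(-2) + 2^(-8)
    = 0.25 + 0.25 + 0.00390625
    = 129/256 = 0.50390625
Since 0.50390625 <= 1, Kraft's inequality IS satisfied.
A prefix code with these lengths CAN exist.

Kraft sum = 0.50390625. Satisfied.


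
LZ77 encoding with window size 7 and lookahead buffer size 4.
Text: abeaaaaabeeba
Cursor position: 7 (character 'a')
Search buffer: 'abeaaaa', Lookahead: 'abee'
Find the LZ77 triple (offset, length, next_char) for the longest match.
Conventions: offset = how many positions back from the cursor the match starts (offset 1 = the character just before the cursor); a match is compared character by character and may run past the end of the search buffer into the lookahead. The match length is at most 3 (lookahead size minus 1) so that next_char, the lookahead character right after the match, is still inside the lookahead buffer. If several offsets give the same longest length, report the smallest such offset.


Try each offset into the search buffer:
  offset=1 (pos 6, char 'a'): match length 1
  offset=2 (pos 5, char 'a'): match length 1
  offset=3 (pos 4, char 'a'): match length 1
  offset=4 (pos 3, char 'a'): match length 1
  offset=5 (pos 2, char 'e'): match length 0
  offset=6 (pos 1, char 'b'): match length 0
  offset=7 (pos 0, char 'a'): match length 3
Longest match has length 3 at offset 7.
next_char = character at position 7 + 3 = 10 -> 'e'

Best match: offset=7, length=3 (matching 'abe' starting at position 0)
LZ77 triple: (7, 3, 'e')


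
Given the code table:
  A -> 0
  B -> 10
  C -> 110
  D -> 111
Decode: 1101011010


Decoding:
110 -> C
10 -> B
110 -> C
10 -> B


Result: CBCB


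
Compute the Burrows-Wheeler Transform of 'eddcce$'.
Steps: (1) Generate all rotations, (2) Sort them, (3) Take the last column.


Rotations (sorted):
  0: $eddcce -> last char: e
  1: cce$edd -> last char: d
  2: ce$eddc -> last char: c
  3: dcce$ed -> last char: d
  4: ddcce$e -> last char: e
  5: e$eddcc -> last char: c
  6: eddcce$ -> last char: $


BWT = edcdec$


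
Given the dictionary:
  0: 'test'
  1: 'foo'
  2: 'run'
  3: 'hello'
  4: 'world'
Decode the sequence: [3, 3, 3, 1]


Look up each index in the dictionary:
  3 -> 'hello'
  3 -> 'hello'
  3 -> 'hello'
  1 -> 'foo'

Decoded: "hello hello hello foo"


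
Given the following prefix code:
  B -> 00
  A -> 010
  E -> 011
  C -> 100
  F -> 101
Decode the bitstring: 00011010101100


Decoding step by step:
Bits 00 -> B
Bits 011 -> E
Bits 010 -> A
Bits 101 -> F
Bits 100 -> C


Decoded message: BEAFC


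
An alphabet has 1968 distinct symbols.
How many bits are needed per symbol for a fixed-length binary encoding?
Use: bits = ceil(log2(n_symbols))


log2(1968) = 10.9425
Bracket: 2^10 = 1024 < 1968 <= 2^11 = 2048
So ceil(log2(1968)) = 11

bits = ceil(log2(1968)) = ceil(10.9425) = 11 bits


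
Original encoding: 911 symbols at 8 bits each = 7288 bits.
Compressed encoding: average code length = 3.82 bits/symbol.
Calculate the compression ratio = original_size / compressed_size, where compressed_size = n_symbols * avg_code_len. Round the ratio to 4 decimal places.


original_size = n_symbols * orig_bits = 911 * 8 = 7288 bits
compressed_size = n_symbols * avg_code_len = 911 * 3.82 = 3480.02 bits
ratio = original_size / compressed_size = 7288 / 3480.02 = 2.0942

Compression ratio = 2.0942


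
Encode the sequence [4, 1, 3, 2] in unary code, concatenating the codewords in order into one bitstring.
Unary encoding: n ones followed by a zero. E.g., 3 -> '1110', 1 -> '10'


Encode each number as n ones followed by a terminating 0:
  4 -> 11110 (5 bits)
  1 -> 10 (2 bits)
  3 -> 1110 (4 bits)
  2 -> 110 (3 bits)
Total length = 5 + 2 + 4 + 3 = 14 bits.

Unary([4, 1, 3, 2]) = 11110101110110 (14 bits)
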